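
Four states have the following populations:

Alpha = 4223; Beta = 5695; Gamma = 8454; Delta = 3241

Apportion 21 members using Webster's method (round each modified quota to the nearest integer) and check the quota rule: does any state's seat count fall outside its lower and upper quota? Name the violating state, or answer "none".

Standard quotas: Alpha 4.103, Beta 5.533, Gamma 8.214, Delta 3.149.
Webster allocation: Alpha 4, Beta 6, Gamma 8, Delta 3.
Every allocation lies between the lower and upper quota.

none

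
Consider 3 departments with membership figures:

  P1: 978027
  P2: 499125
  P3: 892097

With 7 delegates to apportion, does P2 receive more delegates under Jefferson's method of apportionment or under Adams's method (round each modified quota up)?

Jefferson: P1 3, P2 1, P3 3.
Adams: P1 3, P2 2, P3 2.
P2 gets 1 under Jefferson and 2 under Adams.

Adams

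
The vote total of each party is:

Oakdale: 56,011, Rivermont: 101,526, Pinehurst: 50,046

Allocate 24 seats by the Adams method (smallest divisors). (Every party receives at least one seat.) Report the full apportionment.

Oakdale=7, Rivermont=11, Pinehurst=6

Standard divisor 207583/24 ≈ 8649.292; standard quotas: Oakdale 6.476, Rivermont 11.738, Pinehurst 5.786.
Rounding up gives 7, 12, 6 = 25 seats, so the divisor must be adjusted.
With modified divisor 9300: modified quotas Oakdale 6.023, Rivermont 10.917, Pinehurst 5.381.
Rounding up: Oakdale 7, Rivermont 11, Pinehurst 6 (total 24).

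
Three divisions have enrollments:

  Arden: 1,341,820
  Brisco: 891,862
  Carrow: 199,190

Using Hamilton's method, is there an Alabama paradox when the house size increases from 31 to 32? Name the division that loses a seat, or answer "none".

Carrow

At 31 seats: Arden 17, Brisco 11, Carrow 3.
At 32 seats: Arden 18, Brisco 12, Carrow 2.
Carrow drops from 3 to 2.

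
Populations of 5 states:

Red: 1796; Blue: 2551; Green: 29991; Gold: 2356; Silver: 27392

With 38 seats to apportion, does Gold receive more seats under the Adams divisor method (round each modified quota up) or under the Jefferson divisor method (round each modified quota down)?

Adams: Red 1, Blue 2, Green 17, Gold 2, Silver 16.
Jefferson: Red 1, Blue 1, Green 18, Gold 1, Silver 17.
Gold gets 2 under Adams and 1 under Jefferson.

Adams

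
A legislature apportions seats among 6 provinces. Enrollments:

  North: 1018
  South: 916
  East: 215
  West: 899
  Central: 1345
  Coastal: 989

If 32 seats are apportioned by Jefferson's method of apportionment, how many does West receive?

Standard divisor 5382/32 ≈ 168.188; standard quotas: North 6.053, South 5.446, East 1.278, West 5.345, Central 7.997, Coastal 5.880.
Rounding down gives 6, 5, 1, 5, 7, 5 = 29 seats, so the divisor must be adjusted.
With modified divisor 151: modified quotas North 6.742, South 6.066, East 1.424, West 5.954, Central 8.907, Coastal 6.550.
Rounding down: North 6, South 6, East 1, West 5, Central 8, Coastal 6 (total 32).
West receives 5.

5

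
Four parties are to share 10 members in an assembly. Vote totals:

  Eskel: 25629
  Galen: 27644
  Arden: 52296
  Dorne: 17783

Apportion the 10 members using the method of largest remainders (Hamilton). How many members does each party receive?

Eskel 2, Galen 2, Arden 4, Dorne 2

The standard divisor is 123352/10 ≈ 12335.2.
Standard quotas: Eskel 2.0777, Galen 2.2411, Arden 4.2396, Dorne 1.4416.
Lower quotas: Eskel 2, Galen 2, Arden 4, Dorne 1 (sum 9, leaving 1 seat).
Remainders in descending order: Dorne 0.4416, Galen 0.2411, Arden 0.2396, Eskel 0.0777.
Largest remainder: Dorne receives the extra seat.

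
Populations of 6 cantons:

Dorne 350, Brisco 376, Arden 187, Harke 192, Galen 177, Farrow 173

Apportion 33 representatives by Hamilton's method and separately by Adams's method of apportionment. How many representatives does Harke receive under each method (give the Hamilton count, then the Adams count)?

Hamilton: Dorne 8, Brisco 9, Arden 4, Harke 4, Galen 4, Farrow 4.
Adams: Dorne 8, Brisco 8, Arden 4, Harke 5, Galen 4, Farrow 4.
Harke gets 4 under Hamilton and 5 under Adams.

4 and 5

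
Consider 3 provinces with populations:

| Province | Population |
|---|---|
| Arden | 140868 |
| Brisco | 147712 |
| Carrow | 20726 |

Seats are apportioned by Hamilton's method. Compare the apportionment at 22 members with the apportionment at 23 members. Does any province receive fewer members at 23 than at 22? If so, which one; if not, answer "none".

none

At 22 seats: Arden 10, Brisco 11, Carrow 1.
At 23 seats: Arden 10, Brisco 11, Carrow 2.
No province's allocation decreased.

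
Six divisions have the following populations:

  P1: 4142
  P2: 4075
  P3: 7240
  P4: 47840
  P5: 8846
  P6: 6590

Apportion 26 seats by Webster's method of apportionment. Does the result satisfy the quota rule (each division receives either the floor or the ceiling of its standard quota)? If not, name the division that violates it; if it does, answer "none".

Standard quotas: P1 1.368, P2 1.346, P3 2.391, P4 15.798, P5 2.921, P6 2.176.
Webster allocation: P1 1, P2 1, P3 2, P4 17, P5 3, P6 2.
P4 has quota 15.798 (lower 15, upper 16) but receives 17 — outside the quota interval.

P4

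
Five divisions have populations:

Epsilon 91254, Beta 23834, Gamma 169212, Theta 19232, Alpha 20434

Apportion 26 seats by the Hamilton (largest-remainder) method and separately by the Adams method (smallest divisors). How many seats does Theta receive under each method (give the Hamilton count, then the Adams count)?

1 and 2

Hamilton: Epsilon 7, Beta 2, Gamma 14, Theta 1, Alpha 2.
Adams: Epsilon 7, Beta 2, Gamma 13, Theta 2, Alpha 2.
Theta gets 1 under Hamilton and 2 under Adams.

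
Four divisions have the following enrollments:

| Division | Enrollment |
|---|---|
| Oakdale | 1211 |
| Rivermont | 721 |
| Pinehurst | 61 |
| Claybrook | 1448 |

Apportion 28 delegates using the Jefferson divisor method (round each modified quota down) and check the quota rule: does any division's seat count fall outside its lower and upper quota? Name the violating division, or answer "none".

Standard quotas: Oakdale 9.854, Rivermont 5.867, Pinehurst 0.496, Claybrook 11.783.
Jefferson allocation: Oakdale 10, Rivermont 6, Pinehurst 0, Claybrook 12.
Every allocation lies between the lower and upper quota.

none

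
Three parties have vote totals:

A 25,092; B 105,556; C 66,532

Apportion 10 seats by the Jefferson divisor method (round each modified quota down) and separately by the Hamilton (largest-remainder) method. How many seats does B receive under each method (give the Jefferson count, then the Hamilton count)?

6 and 5

Jefferson: A 1, B 6, C 3.
Hamilton: A 1, B 5, C 4.
B gets 6 under Jefferson and 5 under Hamilton.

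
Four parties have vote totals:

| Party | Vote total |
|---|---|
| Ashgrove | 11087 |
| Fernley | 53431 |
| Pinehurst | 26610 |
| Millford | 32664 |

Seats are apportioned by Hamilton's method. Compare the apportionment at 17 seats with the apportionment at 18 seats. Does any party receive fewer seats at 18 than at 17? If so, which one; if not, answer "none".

Ashgrove

At 17 seats: Ashgrove 2, Fernley 7, Pinehurst 4, Millford 4.
At 18 seats: Ashgrove 1, Fernley 8, Pinehurst 4, Millford 5.
Ashgrove drops from 2 to 1.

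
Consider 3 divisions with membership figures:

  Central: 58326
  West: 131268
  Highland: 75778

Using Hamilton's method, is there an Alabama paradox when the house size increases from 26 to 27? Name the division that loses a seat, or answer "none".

At 26 seats: Central 6, West 13, Highland 7.
At 27 seats: Central 6, West 13, Highland 8.
No division's allocation decreased.

none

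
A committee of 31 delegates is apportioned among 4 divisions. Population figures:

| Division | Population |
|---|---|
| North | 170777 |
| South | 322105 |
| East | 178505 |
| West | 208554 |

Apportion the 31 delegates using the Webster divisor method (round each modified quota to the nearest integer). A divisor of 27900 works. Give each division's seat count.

North=6, South=12, East=6, West=7

With modified divisor 27900: modified quotas North 6.121, South 11.545, East 6.398, West 7.475.
Rounding to the nearest integer: North 6, South 12, East 6, West 7 (total 31).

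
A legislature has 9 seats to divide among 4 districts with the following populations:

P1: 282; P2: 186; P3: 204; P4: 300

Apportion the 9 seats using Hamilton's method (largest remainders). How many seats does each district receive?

P1=2, P2=2, P3=2, P4=3

The standard divisor is 972/9 = 108.
Standard quotas: P1 2.611, P2 1.722, P3 1.889, P4 2.778.
Lower quotas: P1 2, P2 1, P3 1, P4 2 (sum 6, leaving 3 seats).
Remainders in descending order: P3 0.889, P4 0.778, P2 0.722, P1 0.611.
The surplus seats go to P3, P4, P2.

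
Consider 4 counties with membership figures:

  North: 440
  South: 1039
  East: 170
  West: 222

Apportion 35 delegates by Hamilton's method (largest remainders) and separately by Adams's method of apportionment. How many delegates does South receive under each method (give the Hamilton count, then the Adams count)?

20 and 19

Hamilton: North 8, South 20, East 3, West 4.
Adams: North 8, South 19, East 4, West 4.
South gets 20 under Hamilton and 19 under Adams.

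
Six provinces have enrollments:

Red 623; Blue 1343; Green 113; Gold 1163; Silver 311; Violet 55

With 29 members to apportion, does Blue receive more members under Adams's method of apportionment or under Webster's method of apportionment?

Adams: Red 5, Blue 10, Green 1, Gold 9, Silver 3, Violet 1.
Webster: Red 5, Blue 11, Green 1, Gold 9, Silver 3, Violet 0.
Blue gets 10 under Adams and 11 under Webster.

Webster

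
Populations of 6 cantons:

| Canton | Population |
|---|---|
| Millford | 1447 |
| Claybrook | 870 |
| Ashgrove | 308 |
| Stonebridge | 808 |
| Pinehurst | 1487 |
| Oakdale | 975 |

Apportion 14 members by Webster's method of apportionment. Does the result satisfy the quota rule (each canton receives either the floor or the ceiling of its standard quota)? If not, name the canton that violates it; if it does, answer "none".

Standard quotas: Millford 3.436, Claybrook 2.066, Ashgrove 0.731, Stonebridge 1.919, Pinehurst 3.531, Oakdale 2.316.
Webster allocation: Millford 3, Claybrook 2, Ashgrove 1, Stonebridge 2, Pinehurst 4, Oakdale 2.
Every allocation lies between the lower and upper quota.

none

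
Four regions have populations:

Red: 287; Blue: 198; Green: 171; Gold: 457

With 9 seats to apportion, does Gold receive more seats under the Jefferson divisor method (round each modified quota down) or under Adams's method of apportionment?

Jefferson: Red 2, Blue 2, Green 1, Gold 4.
Adams: Red 2, Blue 2, Green 2, Gold 3.
Gold gets 4 under Jefferson and 3 under Adams.

Jefferson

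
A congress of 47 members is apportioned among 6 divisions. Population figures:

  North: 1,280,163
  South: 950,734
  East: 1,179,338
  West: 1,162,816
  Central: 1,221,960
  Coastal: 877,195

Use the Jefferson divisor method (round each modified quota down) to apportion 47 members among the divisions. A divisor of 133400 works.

North 9, South 7, East 8, West 8, Central 9, Coastal 6

With modified divisor 133400: modified quotas North 9.596, South 7.127, East 8.841, West 8.717, Central 9.160, Coastal 6.576.
Rounding down: North 9, South 7, East 8, West 8, Central 9, Coastal 6 (total 47).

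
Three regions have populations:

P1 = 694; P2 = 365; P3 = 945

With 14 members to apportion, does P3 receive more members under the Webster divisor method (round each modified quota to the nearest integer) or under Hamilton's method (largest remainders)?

Hamilton

Webster: P1 5, P2 3, P3 6.
Hamilton: P1 5, P2 2, P3 7.
P3 gets 6 under Webster and 7 under Hamilton.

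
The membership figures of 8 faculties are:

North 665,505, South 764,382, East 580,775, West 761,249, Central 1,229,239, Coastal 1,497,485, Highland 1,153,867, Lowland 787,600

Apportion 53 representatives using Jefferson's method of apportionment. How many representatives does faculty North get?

5

Standard divisor 7440102/53 ≈ 140379.283; standard quotas: North 4.741, South 5.445, East 4.137, West 5.423, Central 8.757, Coastal 10.667, Highland 8.220, Lowland 5.611.
Rounding down gives 4, 5, 4, 5, 8, 10, 8, 5 = 49 seats, so the divisor must be adjusted.
With modified divisor 129700: modified quotas North 5.131, South 5.893, East 4.478, West 5.869, Central 9.478, Coastal 11.546, Highland 8.896, Lowland 6.072.
Rounding down: North 5, South 5, East 4, West 5, Central 9, Coastal 11, Highland 8, Lowland 6 (total 53).
North receives 5.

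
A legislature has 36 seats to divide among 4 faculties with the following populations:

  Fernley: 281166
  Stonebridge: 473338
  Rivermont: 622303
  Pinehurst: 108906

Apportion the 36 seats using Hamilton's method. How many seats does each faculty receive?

The standard divisor is 1485713/36 ≈ 41269.806.
Standard quotas: Fernley 6.8129, Stonebridge 11.4694, Rivermont 15.0789, Pinehurst 2.6389.
Lower quotas: Fernley 6, Stonebridge 11, Rivermont 15, Pinehurst 2 (sum 34, leaving 2 seats).
Remainders in descending order: Fernley 0.8129, Pinehurst 0.6389, Stonebridge 0.4694, Rivermont 0.0789.
The surplus seats go to Fernley, Pinehurst.

Fernley=7, Stonebridge=11, Rivermont=15, Pinehurst=3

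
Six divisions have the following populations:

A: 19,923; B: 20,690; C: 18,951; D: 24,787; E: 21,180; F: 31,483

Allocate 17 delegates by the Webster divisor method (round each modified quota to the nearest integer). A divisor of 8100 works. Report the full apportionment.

A 2, B 3, C 2, D 3, E 3, F 4

With modified divisor 8100: modified quotas A 2.460, B 2.554, C 2.340, D 3.060, E 2.615, F 3.887.
Rounding to the nearest integer: A 2, B 3, C 2, D 3, E 3, F 4 (total 17).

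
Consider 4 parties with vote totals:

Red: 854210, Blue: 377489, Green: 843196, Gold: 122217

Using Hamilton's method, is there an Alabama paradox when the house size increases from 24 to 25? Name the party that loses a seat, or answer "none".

At 24 seats: Red 9, Blue 4, Green 9, Gold 2.
At 25 seats: Red 10, Blue 4, Green 10, Gold 1.
Gold drops from 2 to 1.

Gold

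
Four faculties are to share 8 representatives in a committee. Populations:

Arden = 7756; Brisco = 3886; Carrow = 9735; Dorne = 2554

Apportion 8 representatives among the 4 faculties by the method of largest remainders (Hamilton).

The standard divisor is 23931/8 ≈ 2991.375.
Standard quotas: Arden 2.5928, Brisco 1.2991, Carrow 3.2544, Dorne 0.8538.
Lower quotas: Arden 2, Brisco 1, Carrow 3, Dorne 0 (sum 6, leaving 2 seats).
Remainders in descending order: Dorne 0.8538, Arden 0.5928, Brisco 0.2991, Carrow 0.2544.
Largest remainders: Dorne, Arden receive the extra seats.

Arden: 3, Brisco: 1, Carrow: 3, Dorne: 1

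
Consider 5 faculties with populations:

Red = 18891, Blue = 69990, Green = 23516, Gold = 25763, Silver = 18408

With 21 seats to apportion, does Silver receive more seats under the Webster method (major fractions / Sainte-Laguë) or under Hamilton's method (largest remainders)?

Hamilton

Webster: Red 3, Blue 10, Green 3, Gold 3, Silver 2.
Hamilton: Red 3, Blue 9, Green 3, Gold 3, Silver 3.
Silver gets 2 under Webster and 3 under Hamilton.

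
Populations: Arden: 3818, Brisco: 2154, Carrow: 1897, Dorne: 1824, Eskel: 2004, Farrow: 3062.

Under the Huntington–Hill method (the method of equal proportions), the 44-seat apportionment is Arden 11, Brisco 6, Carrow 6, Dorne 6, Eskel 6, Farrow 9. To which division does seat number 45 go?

Brisco

Priority for the next seat is population ÷ (√(s·(s+1))).
Priorities: Arden 332.314, Brisco 332.369, Carrow 292.713, Dorne 281.449, Eskel 309.224, Farrow 322.763.
Highest priority: Brisco.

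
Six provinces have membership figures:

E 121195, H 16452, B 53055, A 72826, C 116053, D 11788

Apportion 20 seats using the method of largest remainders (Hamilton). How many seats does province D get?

Standard divisor: 391369 ÷ 20 ≈ 19568.45.
Standard quotas: E 6.1934, H 0.8407, B 2.7113, A 3.7216, C 5.9306, D 0.6024.
Lower quotas: E 6, H 0, B 2, A 3, C 5, D 0 (sum 16, leaving 4 seats).
Remainders in descending order: C 0.9306, H 0.8407, A 0.7216, B 0.7113, D 0.6024, E 0.1934.
The surplus seats go to C, H, A, B.
D receives 0.

0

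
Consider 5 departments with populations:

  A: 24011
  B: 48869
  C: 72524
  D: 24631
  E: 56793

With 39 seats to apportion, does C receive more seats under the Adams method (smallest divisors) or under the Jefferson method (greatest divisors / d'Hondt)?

Jefferson

Adams: A 4, B 8, C 12, D 5, E 10.
Jefferson: A 4, B 8, C 13, D 4, E 10.
C gets 12 under Adams and 13 under Jefferson.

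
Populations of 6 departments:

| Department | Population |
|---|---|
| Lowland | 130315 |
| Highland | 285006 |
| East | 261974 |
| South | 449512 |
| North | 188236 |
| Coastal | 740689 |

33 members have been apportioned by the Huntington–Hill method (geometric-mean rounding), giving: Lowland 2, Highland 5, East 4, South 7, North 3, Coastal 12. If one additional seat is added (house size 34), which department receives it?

Priority for the next seat is population ÷ (√(s·(s+1))).
Priorities: Lowland 53200.876, Highland 52034.738, East 58579.167, South 60068.568, North 54339.053, Coastal 59302.581.
Highest priority: South.

South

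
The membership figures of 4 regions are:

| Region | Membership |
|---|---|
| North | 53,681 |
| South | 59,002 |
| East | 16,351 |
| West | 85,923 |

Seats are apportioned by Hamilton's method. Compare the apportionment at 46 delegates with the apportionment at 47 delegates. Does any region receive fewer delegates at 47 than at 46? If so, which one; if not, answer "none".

East

At 46 seats: North 11, South 13, East 4, West 18.
At 47 seats: North 12, South 13, East 3, West 19.
East drops from 4 to 3.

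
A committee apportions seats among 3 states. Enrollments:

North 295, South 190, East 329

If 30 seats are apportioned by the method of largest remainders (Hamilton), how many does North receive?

The standard divisor is 814/30 ≈ 27.133.
Standard quotas: North 10.872, South 7.002, East 12.125.
Lower quotas: North 10, South 7, East 12 (sum 29, leaving 1 seat).
Remainders in descending order: North 0.872, East 0.125, South 0.002.
Largest remainder: North receives the extra seat.
North receives 11.

11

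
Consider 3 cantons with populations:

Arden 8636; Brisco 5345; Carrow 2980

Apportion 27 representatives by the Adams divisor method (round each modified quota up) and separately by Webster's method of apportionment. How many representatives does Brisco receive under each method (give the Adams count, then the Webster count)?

9 and 8

Adams: Arden 13, Brisco 9, Carrow 5.
Webster: Arden 14, Brisco 8, Carrow 5.
Brisco gets 9 under Adams and 8 under Webster.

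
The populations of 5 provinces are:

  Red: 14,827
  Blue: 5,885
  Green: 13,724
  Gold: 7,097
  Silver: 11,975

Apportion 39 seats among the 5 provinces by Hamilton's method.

Total 53508; standard divisor 53508/39 = 1372.
Standard quotas: Red 10.8069, Blue 4.2894, Green 10.0029, Gold 5.1727, Silver 8.7281.
Lower quotas: Red 10, Blue 4, Green 10, Gold 5, Silver 8 (sum 37, leaving 2 seats).
Remainders in descending order: Red 0.8069, Silver 0.7281, Blue 0.2894, Gold 0.1727, Green 0.0029.
Largest remainders: Red, Silver receive the extra seats.

Red 11; Blue 4; Green 10; Gold 5; Silver 9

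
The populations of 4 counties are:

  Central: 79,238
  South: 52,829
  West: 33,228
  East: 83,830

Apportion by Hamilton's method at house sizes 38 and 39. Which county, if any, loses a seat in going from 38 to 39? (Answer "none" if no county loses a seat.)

none

At 38 seats: Central 12, South 8, West 5, East 13.
At 39 seats: Central 13, South 8, West 5, East 13.
No county's allocation decreased.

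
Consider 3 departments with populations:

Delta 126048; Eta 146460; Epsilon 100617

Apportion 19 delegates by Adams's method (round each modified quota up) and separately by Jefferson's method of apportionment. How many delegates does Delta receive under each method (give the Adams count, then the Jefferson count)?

7 and 6

Adams: Delta 7, Eta 7, Epsilon 5.
Jefferson: Delta 6, Eta 8, Epsilon 5.
Delta gets 7 under Adams and 6 under Jefferson.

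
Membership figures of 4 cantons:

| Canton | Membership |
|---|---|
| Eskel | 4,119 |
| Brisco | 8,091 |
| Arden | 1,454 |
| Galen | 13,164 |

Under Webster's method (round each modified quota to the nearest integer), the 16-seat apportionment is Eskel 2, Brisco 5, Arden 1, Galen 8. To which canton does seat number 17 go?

Eskel

Priority for the next seat is population ÷ (current seats + 0.5).
Priorities: Eskel 1647.600, Brisco 1471.091, Arden 969.333, Galen 1548.706.
Highest priority: Eskel.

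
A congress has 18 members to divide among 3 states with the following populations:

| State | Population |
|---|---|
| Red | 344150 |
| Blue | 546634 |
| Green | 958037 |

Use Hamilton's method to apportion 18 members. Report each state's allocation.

The standard divisor is 1848821/18 ≈ 102712.278.
Standard quotas: Red 3.3506, Blue 5.3220, Green 9.3274.
Lower quotas: Red 3, Blue 5, Green 9 (sum 17, leaving 1 seat).
Remainders in descending order: Red 0.3506, Green 0.3274, Blue 0.3220.
The surplus seat goes to Red.

Red 4, Blue 5, Green 9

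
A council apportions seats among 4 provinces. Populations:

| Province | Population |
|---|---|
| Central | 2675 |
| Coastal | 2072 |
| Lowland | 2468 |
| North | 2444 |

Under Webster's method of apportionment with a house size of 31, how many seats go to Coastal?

7

Standard divisor 9659/31 ≈ 311.581; standard quotas: Central 8.585, Coastal 6.650, Lowland 7.921, North 7.844.
Rounding to the nearest integer gives 9, 7, 8, 8 = 32 seats, so the divisor must be adjusted.
With modified divisor 317: modified quotas Central 8.438, Coastal 6.536, Lowland 7.785, North 7.710.
Rounding to the nearest integer: Central 8, Coastal 7, Lowland 8, North 8 (total 31).
Coastal receives 7.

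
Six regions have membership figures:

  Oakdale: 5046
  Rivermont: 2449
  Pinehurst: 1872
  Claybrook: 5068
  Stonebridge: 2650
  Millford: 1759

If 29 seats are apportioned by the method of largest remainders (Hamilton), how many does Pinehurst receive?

Total 18844; standard divisor 18844/29 ≈ 649.793.
Standard quotas: Oakdale 7.7655, Rivermont 3.7689, Pinehurst 2.8809, Claybrook 7.7994, Stonebridge 4.0782, Millford 2.7070.
Lower quotas: Oakdale 7, Rivermont 3, Pinehurst 2, Claybrook 7, Stonebridge 4, Millford 2 (sum 25, leaving 4 seats).
Remainders in descending order: Pinehurst 0.8809, Claybrook 0.7994, Rivermont 0.7689, Oakdale 0.7655, Millford 0.7070, Stonebridge 0.0782.
The surplus seats go to Pinehurst, Claybrook, Rivermont, Oakdale.
Pinehurst receives 3.

3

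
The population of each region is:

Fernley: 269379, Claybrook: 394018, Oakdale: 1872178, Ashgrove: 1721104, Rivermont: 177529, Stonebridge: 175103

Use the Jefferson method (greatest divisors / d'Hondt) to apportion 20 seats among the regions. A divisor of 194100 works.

With modified divisor 194100: modified quotas Fernley 1.388, Claybrook 2.030, Oakdale 9.645, Ashgrove 8.867, Rivermont 0.915, Stonebridge 0.902.
Rounding down: Fernley 1, Claybrook 2, Oakdale 9, Ashgrove 8, Rivermont 0, Stonebridge 0 (total 20).

Fernley: 1; Claybrook: 2; Oakdale: 9; Ashgrove: 8; Rivermont: 0; Stonebridge: 0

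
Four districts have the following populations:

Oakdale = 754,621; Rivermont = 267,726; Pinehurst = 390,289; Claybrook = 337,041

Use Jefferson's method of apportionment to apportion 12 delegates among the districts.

Oakdale=5; Rivermont=2; Pinehurst=3; Claybrook=2

Standard divisor 1749677/12 ≈ 145806.417; standard quotas: Oakdale 5.175, Rivermont 1.836, Pinehurst 2.677, Claybrook 2.312.
Rounding down gives 5, 1, 2, 2 = 10 seats, so the divisor must be adjusted.
With modified divisor 127900: modified quotas Oakdale 5.900, Rivermont 2.093, Pinehurst 3.052, Claybrook 2.635.
Rounding down: Oakdale 5, Rivermont 2, Pinehurst 3, Claybrook 2 (total 12).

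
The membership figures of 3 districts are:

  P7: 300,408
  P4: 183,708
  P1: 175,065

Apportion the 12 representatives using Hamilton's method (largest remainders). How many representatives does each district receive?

P7: 6, P4: 3, P1: 3

The standard divisor is 659181/12 ≈ 54931.75.
Standard quotas: P7 5.4687, P4 3.3443, P1 3.1870.
Lower quotas: P7 5, P4 3, P1 3 (sum 11, leaving 1 seat).
Remainders in descending order: P7 0.4687, P4 0.3443, P1 0.1870.
Largest remainder: P7 receives the extra seat.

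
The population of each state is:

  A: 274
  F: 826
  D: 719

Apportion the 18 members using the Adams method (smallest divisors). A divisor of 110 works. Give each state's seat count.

A=3; F=8; D=7

With modified divisor 110: modified quotas A 2.491, F 7.509, D 6.536.
Rounding up: A 3, F 8, D 7 (total 18).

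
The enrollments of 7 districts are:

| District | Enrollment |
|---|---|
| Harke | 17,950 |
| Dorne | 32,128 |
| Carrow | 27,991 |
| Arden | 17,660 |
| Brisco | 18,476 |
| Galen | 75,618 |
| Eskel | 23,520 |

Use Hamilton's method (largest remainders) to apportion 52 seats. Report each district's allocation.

Harke 4; Dorne 8; Carrow 7; Arden 4; Brisco 5; Galen 18; Eskel 6

The standard divisor is 213343/52 ≈ 4102.75.
Standard quotas: Harke 4.3751, Dorne 7.8308, Carrow 6.8225, Arden 4.3044, Brisco 4.5033, Galen 18.4311, Eskel 5.7327.
Lower quotas: Harke 4, Dorne 7, Carrow 6, Arden 4, Brisco 4, Galen 18, Eskel 5 (sum 48, leaving 4 seats).
Remainders in descending order: Dorne 0.8308, Carrow 0.8225, Eskel 0.7327, Brisco 0.5033, Galen 0.4311, Harke 0.3751, Arden 0.3044.
Largest remainders: Dorne, Carrow, Eskel, Brisco receive the extra seats.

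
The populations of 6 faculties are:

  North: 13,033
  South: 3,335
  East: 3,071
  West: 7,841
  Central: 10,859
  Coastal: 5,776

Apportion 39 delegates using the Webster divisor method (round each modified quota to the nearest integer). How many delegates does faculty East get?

Standard divisor 43915/39 ≈ 1126.026; standard quotas: North 11.574, South 2.962, East 2.727, West 6.963, Central 9.644, Coastal 5.130.
Rounding to the nearest integer gives 12, 3, 3, 7, 10, 5 = 40 seats, so the divisor must be adjusted.
With modified divisor 1140: modified quotas North 11.432, South 2.925, East 2.694, West 6.878, Central 9.525, Coastal 5.067.
Rounding to the nearest integer: North 11, South 3, East 3, West 7, Central 10, Coastal 5 (total 39).
East receives 3.

3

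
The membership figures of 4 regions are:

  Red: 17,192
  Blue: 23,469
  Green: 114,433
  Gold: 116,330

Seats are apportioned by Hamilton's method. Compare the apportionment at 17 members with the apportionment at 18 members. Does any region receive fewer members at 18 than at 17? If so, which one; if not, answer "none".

At 17 seats: Red 1, Blue 2, Green 7, Gold 7.
At 18 seats: Red 1, Blue 1, Green 8, Gold 8.
Blue drops from 2 to 1.

Blue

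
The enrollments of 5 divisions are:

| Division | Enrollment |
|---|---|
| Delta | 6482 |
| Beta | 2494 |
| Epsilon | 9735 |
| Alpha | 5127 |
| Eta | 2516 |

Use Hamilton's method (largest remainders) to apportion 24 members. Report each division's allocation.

Delta 6, Beta 2, Epsilon 9, Alpha 5, Eta 2

The standard divisor is 26354/24 ≈ 1098.083.
Standard quotas: Delta 5.9030, Beta 2.2712, Epsilon 8.8654, Alpha 4.6690, Eta 2.2913.
Lower quotas: Delta 5, Beta 2, Epsilon 8, Alpha 4, Eta 2 (sum 21, leaving 3 seats).
Remainders in descending order: Delta 0.9030, Epsilon 0.8654, Alpha 0.6690, Eta 0.2913, Beta 0.2712.
Largest remainders: Delta, Epsilon, Alpha receive the extra seats.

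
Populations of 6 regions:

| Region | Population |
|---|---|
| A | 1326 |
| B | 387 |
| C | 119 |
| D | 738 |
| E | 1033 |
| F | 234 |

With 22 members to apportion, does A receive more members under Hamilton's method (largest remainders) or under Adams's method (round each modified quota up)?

Hamilton

Hamilton: A 8, B 2, C 1, D 4, E 6, F 1.
Adams: A 7, B 2, C 1, D 4, E 6, F 2.
A gets 8 under Hamilton and 7 under Adams.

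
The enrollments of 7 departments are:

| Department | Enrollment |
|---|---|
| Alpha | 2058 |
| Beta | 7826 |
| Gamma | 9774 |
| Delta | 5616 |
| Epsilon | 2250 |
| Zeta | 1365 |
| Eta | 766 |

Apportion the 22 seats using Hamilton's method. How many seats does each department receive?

The standard divisor is 29655/22 ≈ 1347.955.
Standard quotas: Alpha 1.5268, Beta 5.8058, Gamma 7.2510, Delta 4.1663, Epsilon 1.6692, Zeta 1.0126, Eta 0.5683.
Lower quotas: Alpha 1, Beta 5, Gamma 7, Delta 4, Epsilon 1, Zeta 1, Eta 0 (sum 19, leaving 3 seats).
Remainders in descending order: Beta 0.8058, Epsilon 0.6692, Eta 0.5683, Alpha 0.5268, Gamma 0.2510, Delta 0.1663, Zeta 0.0126.
The surplus seats go to Beta, Epsilon, Eta.

Alpha: 1, Beta: 6, Gamma: 7, Delta: 4, Epsilon: 2, Zeta: 1, Eta: 1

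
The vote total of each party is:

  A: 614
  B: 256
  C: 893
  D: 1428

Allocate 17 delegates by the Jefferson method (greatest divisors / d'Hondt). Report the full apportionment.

Standard divisor 3191/17 ≈ 187.706; standard quotas: A 3.271, B 1.364, C 4.757, D 7.608.
Rounding down gives 3, 1, 4, 7 = 15 seats, so the divisor must be adjusted.
With modified divisor 170: modified quotas A 3.612, B 1.506, C 5.253, D 8.400.
Rounding down: A 3, B 1, C 5, D 8 (total 17).

A: 3; B: 1; C: 5; D: 8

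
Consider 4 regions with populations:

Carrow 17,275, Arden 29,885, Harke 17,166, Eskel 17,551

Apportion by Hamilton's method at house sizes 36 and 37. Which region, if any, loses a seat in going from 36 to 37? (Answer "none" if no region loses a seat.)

none

At 36 seats: Carrow 8, Arden 13, Harke 7, Eskel 8.
At 37 seats: Carrow 8, Arden 13, Harke 8, Eskel 8.
No region's allocation decreased.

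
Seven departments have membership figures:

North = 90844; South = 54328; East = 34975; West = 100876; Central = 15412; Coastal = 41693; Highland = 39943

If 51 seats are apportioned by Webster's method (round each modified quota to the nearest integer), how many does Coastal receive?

6

Standard divisor 378071/51 ≈ 7413.157; standard quotas: North 12.254, South 7.329, East 4.718, West 13.608, Central 2.079, Coastal 5.624, Highland 5.388.
Rounding to the nearest integer gives North 12, South 7, East 5, West 14, Central 2, Coastal 6, Highland 5 — total 51, matching the house size, so no adjustment is needed.
Coastal receives 6.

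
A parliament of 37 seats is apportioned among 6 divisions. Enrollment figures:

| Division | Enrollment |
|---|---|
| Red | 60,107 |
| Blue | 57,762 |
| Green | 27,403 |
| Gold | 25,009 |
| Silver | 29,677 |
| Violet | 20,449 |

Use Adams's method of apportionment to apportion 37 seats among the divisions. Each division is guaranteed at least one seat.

Red 10, Blue 9, Green 5, Gold 4, Silver 5, Violet 4

Standard divisor 220407/37 ≈ 5956.946; standard quotas: Red 10.090, Blue 9.697, Green 4.600, Gold 4.198, Silver 4.982, Violet 3.433.
Rounding up gives 11, 10, 5, 5, 5, 4 = 40 seats, so the divisor must be adjusted.
With modified divisor 6500: modified quotas Red 9.247, Blue 8.886, Green 4.216, Gold 3.848, Silver 4.566, Violet 3.146.
Rounding up: Red 10, Blue 9, Green 5, Gold 4, Silver 5, Violet 4 (total 37).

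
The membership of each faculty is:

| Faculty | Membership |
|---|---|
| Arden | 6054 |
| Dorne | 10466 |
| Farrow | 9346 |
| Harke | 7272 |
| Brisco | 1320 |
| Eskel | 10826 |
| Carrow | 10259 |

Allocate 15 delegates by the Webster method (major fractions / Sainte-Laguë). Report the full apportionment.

Standard divisor 55543/15 ≈ 3702.867; standard quotas: Arden 1.635, Dorne 2.826, Farrow 2.524, Harke 1.964, Brisco 0.356, Eskel 2.924, Carrow 2.771.
Rounding to the nearest integer gives 2, 3, 3, 2, 0, 3, 3 = 16 seats, so the divisor must be adjusted.
With modified divisor 3900: modified quotas Arden 1.552, Dorne 2.684, Farrow 2.396, Harke 1.865, Brisco 0.338, Eskel 2.776, Carrow 2.631.
Rounding to the nearest integer: Arden 2, Dorne 3, Farrow 2, Harke 2, Brisco 0, Eskel 3, Carrow 3 (total 15).

Arden=2; Dorne=3; Farrow=2; Harke=2; Brisco=0; Eskel=3; Carrow=3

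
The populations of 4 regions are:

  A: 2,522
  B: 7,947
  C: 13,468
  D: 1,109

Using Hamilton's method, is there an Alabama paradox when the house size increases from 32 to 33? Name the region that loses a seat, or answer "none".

D

At 32 seats: A 3, B 10, C 17, D 2.
At 33 seats: A 3, B 11, C 18, D 1.
D drops from 2 to 1.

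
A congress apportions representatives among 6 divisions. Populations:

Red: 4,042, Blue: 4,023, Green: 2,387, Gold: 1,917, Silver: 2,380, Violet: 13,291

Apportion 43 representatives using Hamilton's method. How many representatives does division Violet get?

Total 28040; standard divisor 28040/43 ≈ 652.093.
Standard quotas: Red 6.1985, Blue 6.1694, Green 3.6605, Gold 2.9398, Silver 3.6498, Violet 20.3821.
Lower quotas: Red 6, Blue 6, Green 3, Gold 2, Silver 3, Violet 20 (sum 40, leaving 3 seats).
Remainders in descending order: Gold 0.9398, Green 0.6605, Silver 0.6498, Violet 0.3821, Red 0.1985, Blue 0.1694.
The surplus seats go to Gold, Green, Silver.
Violet receives 20.

20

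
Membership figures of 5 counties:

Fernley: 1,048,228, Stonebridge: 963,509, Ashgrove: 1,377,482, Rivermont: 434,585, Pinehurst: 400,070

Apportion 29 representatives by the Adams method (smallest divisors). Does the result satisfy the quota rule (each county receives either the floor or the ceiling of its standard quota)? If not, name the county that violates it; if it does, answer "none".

Standard quotas: Fernley 7.197, Stonebridge 6.615, Ashgrove 9.457, Rivermont 2.984, Pinehurst 2.747.
Adams allocation: Fernley 7, Stonebridge 7, Ashgrove 9, Rivermont 3, Pinehurst 3.
Every allocation lies between the lower and upper quota.

none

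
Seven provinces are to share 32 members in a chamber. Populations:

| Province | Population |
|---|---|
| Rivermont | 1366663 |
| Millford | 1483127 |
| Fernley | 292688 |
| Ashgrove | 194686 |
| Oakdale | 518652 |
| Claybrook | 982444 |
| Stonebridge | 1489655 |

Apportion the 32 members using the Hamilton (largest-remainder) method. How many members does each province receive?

Rivermont 7; Millford 7; Fernley 1; Ashgrove 1; Oakdale 3; Claybrook 5; Stonebridge 8

Total 6327915; standard divisor 6327915/32 ≈ 197747.344.
Standard quotas: Rivermont 6.9112, Millford 7.5001, Fernley 1.4801, Ashgrove 0.9845, Oakdale 2.6228, Claybrook 4.9682, Stonebridge 7.5331.
Lower quotas: Rivermont 6, Millford 7, Fernley 1, Ashgrove 0, Oakdale 2, Claybrook 4, Stonebridge 7 (sum 27, leaving 5 seats).
Remainders in descending order: Ashgrove 0.9845, Claybrook 0.9682, Rivermont 0.9112, Oakdale 0.6228, Stonebridge 0.5331, Millford 0.5001, Fernley 0.4801.
The surplus seats go to Ashgrove, Claybrook, Rivermont, Oakdale, Stonebridge.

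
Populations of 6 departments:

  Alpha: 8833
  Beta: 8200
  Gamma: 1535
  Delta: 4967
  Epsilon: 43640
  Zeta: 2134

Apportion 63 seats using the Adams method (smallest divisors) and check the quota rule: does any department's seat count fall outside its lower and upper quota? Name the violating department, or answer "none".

Epsilon

Standard quotas: Alpha 8.029, Beta 7.454, Gamma 1.395, Delta 4.515, Epsilon 39.668, Zeta 1.940.
Adams allocation: Alpha 8, Beta 8, Gamma 2, Delta 5, Epsilon 38, Zeta 2.
Epsilon has quota 39.668 (lower 39, upper 40) but receives 38 — outside the quota interval.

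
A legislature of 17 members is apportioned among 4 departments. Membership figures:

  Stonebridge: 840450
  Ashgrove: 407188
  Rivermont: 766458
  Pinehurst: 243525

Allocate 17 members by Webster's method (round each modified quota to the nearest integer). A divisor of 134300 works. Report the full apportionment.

Stonebridge 6, Ashgrove 3, Rivermont 6, Pinehurst 2

With modified divisor 134300: modified quotas Stonebridge 6.258, Ashgrove 3.032, Rivermont 5.707, Pinehurst 1.813.
Rounding to the nearest integer: Stonebridge 6, Ashgrove 3, Rivermont 6, Pinehurst 2 (total 17).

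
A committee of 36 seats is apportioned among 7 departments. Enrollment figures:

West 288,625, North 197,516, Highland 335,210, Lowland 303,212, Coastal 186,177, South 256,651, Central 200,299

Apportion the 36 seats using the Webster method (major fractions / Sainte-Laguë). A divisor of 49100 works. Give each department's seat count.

With modified divisor 49100: modified quotas West 5.878, North 4.023, Highland 6.827, Lowland 6.175, Coastal 3.792, South 5.227, Central 4.079.
Rounding to the nearest integer: West 6, North 4, Highland 7, Lowland 6, Coastal 4, South 5, Central 4 (total 36).

West: 6, North: 4, Highland: 7, Lowland: 6, Coastal: 4, South: 5, Central: 4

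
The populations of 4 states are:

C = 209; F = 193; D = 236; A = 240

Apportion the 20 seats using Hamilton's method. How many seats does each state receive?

C=5; F=4; D=5; A=6

The standard divisor is 878/20 ≈ 43.9.
Standard quotas: C 4.761, F 4.396, D 5.376, A 5.467.
Lower quotas: C 4, F 4, D 5, A 5 (sum 18, leaving 2 seats).
Remainders in descending order: C 0.761, A 0.467, F 0.396, D 0.376.
The surplus seats go to C, A.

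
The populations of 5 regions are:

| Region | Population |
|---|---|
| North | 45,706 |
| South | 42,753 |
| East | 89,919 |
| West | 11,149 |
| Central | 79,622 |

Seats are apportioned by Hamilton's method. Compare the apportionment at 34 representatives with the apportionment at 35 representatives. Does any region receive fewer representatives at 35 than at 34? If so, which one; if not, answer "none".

West

At 34 seats: North 6, South 5, East 11, West 2, Central 10.
At 35 seats: North 6, South 6, East 12, West 1, Central 10.
West drops from 2 to 1.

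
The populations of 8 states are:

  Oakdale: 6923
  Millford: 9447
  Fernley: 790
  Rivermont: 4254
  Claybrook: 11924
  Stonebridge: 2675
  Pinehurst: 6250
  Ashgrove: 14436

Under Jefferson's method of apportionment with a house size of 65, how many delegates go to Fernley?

Standard divisor 56699/65 ≈ 872.292; standard quotas: Oakdale 7.937, Millford 10.830, Fernley 0.906, Rivermont 4.877, Claybrook 13.670, Stonebridge 3.067, Pinehurst 7.165, Ashgrove 16.549.
Rounding down gives 7, 10, 0, 4, 13, 3, 7, 16 = 60 seats, so the divisor must be adjusted.
With modified divisor 830: modified quotas Oakdale 8.341, Millford 11.382, Fernley 0.952, Rivermont 5.125, Claybrook 14.366, Stonebridge 3.223, Pinehurst 7.530, Ashgrove 17.393.
Rounding down: Oakdale 8, Millford 11, Fernley 0, Rivermont 5, Claybrook 14, Stonebridge 3, Pinehurst 7, Ashgrove 17 (total 65).
Fernley receives 0.

0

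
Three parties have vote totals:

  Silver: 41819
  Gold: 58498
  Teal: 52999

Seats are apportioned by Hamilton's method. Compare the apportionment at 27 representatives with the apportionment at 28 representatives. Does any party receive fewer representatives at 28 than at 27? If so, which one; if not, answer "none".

Silver

At 27 seats: Silver 8, Gold 10, Teal 9.
At 28 seats: Silver 7, Gold 11, Teal 10.
Silver drops from 8 to 7.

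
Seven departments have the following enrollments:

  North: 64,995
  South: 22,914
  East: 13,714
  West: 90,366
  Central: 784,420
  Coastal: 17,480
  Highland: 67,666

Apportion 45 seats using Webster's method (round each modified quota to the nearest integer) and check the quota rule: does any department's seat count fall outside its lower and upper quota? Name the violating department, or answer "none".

Central

Standard quotas: North 2.755, South 0.971, East 0.581, West 3.831, Central 33.252, Coastal 0.741, Highland 2.868.
Webster allocation: North 3, South 1, East 1, West 4, Central 32, Coastal 1, Highland 3.
Central has quota 33.252 (lower 33, upper 34) but receives 32 — outside the quota interval.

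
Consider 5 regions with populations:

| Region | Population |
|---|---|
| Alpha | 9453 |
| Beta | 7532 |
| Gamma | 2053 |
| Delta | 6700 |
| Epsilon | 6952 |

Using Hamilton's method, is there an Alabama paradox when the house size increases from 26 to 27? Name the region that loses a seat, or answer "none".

At 26 seats: Alpha 7, Beta 6, Gamma 2, Delta 5, Epsilon 6.
At 27 seats: Alpha 8, Beta 6, Gamma 2, Delta 5, Epsilon 6.
No region's allocation decreased.

none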